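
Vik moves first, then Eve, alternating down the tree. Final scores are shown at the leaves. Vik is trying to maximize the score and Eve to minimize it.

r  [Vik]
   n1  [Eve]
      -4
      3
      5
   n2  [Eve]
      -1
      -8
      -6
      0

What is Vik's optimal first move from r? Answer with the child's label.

n1 (Eve): min(-4, 3, 5) = -4
n2 (Eve): min(-1, -8, -6, 0) = -8
r (Vik): max(-4, -8) = -4
Vik at r wants the highest of {n1=-4, n2=-8}, so chooses n1.

n1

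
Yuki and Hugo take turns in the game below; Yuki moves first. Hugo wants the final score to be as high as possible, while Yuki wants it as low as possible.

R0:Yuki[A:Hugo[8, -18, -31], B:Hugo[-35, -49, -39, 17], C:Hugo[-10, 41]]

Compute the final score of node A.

8

A (Hugo): max(8, -18, -31) = 8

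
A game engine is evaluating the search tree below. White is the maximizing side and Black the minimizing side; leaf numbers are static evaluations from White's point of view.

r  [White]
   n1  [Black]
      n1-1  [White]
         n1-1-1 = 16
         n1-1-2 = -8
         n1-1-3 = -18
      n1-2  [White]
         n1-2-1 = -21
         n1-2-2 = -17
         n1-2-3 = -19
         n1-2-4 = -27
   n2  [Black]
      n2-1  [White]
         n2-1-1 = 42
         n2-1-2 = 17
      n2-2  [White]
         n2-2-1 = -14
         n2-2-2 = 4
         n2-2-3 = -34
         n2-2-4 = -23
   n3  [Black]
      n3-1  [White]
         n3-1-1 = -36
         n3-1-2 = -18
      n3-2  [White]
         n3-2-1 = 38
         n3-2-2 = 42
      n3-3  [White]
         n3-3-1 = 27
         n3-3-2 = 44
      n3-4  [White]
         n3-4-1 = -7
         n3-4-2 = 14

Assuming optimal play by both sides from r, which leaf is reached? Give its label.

n2-2-2

n1-1 (White): max(16, -8, -18) = 16
n1-2 (White): max(-21, -17, -19, -27) = -17
n1 (Black): min(16, -17) = -17
n2-1 (White): max(42, 17) = 42
n2-2 (White): max(-14, 4, -34, -23) = 4
n2 (Black): min(42, 4) = 4
n3-1 (White): max(-36, -18) = -18
n3-2 (White): max(38, 42) = 42
n3-3 (White): max(27, 44) = 44
n3-4 (White): max(-7, 14) = 14
n3 (Black): min(-18, 42, 44, 14) = -18
r (White): max(-17, 4, -18) = 4
At r, White picks n2 (highest: 4).
At n2, Black picks n2-2 (lowest: 4).
At n2-2, White picks n2-2-2 (highest: 4).
Terminal value 4.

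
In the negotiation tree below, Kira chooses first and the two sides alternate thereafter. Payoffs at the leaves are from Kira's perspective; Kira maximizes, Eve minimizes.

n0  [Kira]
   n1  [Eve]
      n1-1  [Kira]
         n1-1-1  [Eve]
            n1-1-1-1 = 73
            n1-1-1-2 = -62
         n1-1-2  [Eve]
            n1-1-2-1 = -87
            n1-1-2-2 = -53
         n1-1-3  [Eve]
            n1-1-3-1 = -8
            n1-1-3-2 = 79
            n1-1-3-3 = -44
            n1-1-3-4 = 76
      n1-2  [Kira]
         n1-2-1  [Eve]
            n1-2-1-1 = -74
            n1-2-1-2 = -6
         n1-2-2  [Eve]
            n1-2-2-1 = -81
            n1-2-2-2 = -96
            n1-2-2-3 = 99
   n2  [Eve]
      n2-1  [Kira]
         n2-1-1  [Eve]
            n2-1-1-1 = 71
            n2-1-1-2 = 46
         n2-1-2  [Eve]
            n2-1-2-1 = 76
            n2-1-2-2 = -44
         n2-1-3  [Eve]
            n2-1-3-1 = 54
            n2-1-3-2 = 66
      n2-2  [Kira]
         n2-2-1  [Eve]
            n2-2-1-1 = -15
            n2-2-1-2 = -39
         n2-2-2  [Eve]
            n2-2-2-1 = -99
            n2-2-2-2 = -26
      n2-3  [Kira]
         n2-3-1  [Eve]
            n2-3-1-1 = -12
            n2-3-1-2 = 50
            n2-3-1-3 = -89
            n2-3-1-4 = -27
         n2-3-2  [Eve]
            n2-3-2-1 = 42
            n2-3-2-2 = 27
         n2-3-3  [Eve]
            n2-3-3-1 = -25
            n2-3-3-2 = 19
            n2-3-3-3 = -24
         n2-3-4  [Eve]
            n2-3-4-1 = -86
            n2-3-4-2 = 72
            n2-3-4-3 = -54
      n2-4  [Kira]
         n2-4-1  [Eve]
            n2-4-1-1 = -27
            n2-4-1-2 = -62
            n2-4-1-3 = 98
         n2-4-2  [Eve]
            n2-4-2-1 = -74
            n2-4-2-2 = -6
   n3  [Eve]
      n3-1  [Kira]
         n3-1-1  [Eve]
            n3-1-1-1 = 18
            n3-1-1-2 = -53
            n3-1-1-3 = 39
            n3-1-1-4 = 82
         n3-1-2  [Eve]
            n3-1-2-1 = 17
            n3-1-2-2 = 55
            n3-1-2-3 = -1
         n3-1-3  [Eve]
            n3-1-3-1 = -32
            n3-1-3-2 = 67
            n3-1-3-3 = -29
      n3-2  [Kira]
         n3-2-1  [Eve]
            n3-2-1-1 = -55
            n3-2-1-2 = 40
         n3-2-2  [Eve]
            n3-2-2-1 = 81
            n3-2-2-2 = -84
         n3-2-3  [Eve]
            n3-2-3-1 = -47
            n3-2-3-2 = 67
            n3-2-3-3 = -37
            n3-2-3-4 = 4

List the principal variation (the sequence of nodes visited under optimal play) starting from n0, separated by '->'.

n0 -> n3 -> n3-2 -> n3-2-3 -> n3-2-3-1

n1-1-1 (Eve): min(73, -62) = -62
n1-1-2 (Eve): min(-87, -53) = -87
n1-1-3 (Eve): min(-8, 79, -44, 76) = -44
n1-1 (Kira): max(-62, -87, -44) = -44
n1-2-1 (Eve): min(-74, -6) = -74
n1-2-2 (Eve): min(-81, -96, 99) = -96
n1-2 (Kira): max(-74, -96) = -74
n1 (Eve): min(-44, -74) = -74
n2-1-1 (Eve): min(71, 46) = 46
n2-1-2 (Eve): min(76, -44) = -44
n2-1-3 (Eve): min(54, 66) = 54
n2-1 (Kira): max(46, -44, 54) = 54
n2-2-1 (Eve): min(-15, -39) = -39
n2-2-2 (Eve): min(-99, -26) = -99
n2-2 (Kira): max(-39, -99) = -39
n2-3-1 (Eve): min(-12, 50, -89, -27) = -89
n2-3-2 (Eve): min(42, 27) = 27
n2-3-3 (Eve): min(-25, 19, -24) = -25
n2-3-4 (Eve): min(-86, 72, -54) = -86
n2-3 (Kira): max(-89, 27, -25, -86) = 27
n2-4-1 (Eve): min(-27, -62, 98) = -62
n2-4-2 (Eve): min(-74, -6) = -74
n2-4 (Kira): max(-62, -74) = -62
n2 (Eve): min(54, -39, 27, -62) = -62
n3-1-1 (Eve): min(18, -53, 39, 82) = -53
n3-1-2 (Eve): min(17, 55, -1) = -1
n3-1-3 (Eve): min(-32, 67, -29) = -32
n3-1 (Kira): max(-53, -1, -32) = -1
n3-2-1 (Eve): min(-55, 40) = -55
n3-2-2 (Eve): min(81, -84) = -84
n3-2-3 (Eve): min(-47, 67, -37, 4) = -47
n3-2 (Kira): max(-55, -84, -47) = -47
n3 (Eve): min(-1, -47) = -47
n0 (Kira): max(-74, -62, -47) = -47
At n0, Kira picks n3 (highest: -47).
At n3, Eve picks n3-2 (lowest: -47).
At n3-2, Kira picks n3-2-3 (highest: -47).
At n3-2-3, Eve picks n3-2-3-1 (lowest: -47).
Terminal value -47.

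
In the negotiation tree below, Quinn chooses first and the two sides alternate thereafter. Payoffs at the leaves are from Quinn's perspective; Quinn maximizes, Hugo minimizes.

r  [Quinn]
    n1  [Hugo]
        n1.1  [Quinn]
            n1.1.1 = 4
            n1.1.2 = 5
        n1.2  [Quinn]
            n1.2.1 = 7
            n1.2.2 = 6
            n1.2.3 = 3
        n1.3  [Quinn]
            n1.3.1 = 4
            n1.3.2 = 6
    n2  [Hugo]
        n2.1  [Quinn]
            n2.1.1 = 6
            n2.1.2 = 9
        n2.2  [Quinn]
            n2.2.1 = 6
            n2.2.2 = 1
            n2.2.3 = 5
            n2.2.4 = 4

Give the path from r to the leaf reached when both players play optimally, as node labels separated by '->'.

n1.1 (Quinn): max(4, 5) = 5
n1.2 (Quinn): max(7, 6, 3) = 7
n1.3 (Quinn): max(4, 6) = 6
n1 (Hugo): min(5, 7, 6) = 5
n2.1 (Quinn): max(6, 9) = 9
n2.2 (Quinn): max(6, 1, 5, 4) = 6
n2 (Hugo): min(9, 6) = 6
r (Quinn): max(5, 6) = 6
At r, Quinn picks n2 (highest: 6).
At n2, Hugo picks n2.2 (lowest: 6).
At n2.2, Quinn picks n2.2.1 (highest: 6).
Terminal value 6.

r -> n2 -> n2.2 -> n2.2.1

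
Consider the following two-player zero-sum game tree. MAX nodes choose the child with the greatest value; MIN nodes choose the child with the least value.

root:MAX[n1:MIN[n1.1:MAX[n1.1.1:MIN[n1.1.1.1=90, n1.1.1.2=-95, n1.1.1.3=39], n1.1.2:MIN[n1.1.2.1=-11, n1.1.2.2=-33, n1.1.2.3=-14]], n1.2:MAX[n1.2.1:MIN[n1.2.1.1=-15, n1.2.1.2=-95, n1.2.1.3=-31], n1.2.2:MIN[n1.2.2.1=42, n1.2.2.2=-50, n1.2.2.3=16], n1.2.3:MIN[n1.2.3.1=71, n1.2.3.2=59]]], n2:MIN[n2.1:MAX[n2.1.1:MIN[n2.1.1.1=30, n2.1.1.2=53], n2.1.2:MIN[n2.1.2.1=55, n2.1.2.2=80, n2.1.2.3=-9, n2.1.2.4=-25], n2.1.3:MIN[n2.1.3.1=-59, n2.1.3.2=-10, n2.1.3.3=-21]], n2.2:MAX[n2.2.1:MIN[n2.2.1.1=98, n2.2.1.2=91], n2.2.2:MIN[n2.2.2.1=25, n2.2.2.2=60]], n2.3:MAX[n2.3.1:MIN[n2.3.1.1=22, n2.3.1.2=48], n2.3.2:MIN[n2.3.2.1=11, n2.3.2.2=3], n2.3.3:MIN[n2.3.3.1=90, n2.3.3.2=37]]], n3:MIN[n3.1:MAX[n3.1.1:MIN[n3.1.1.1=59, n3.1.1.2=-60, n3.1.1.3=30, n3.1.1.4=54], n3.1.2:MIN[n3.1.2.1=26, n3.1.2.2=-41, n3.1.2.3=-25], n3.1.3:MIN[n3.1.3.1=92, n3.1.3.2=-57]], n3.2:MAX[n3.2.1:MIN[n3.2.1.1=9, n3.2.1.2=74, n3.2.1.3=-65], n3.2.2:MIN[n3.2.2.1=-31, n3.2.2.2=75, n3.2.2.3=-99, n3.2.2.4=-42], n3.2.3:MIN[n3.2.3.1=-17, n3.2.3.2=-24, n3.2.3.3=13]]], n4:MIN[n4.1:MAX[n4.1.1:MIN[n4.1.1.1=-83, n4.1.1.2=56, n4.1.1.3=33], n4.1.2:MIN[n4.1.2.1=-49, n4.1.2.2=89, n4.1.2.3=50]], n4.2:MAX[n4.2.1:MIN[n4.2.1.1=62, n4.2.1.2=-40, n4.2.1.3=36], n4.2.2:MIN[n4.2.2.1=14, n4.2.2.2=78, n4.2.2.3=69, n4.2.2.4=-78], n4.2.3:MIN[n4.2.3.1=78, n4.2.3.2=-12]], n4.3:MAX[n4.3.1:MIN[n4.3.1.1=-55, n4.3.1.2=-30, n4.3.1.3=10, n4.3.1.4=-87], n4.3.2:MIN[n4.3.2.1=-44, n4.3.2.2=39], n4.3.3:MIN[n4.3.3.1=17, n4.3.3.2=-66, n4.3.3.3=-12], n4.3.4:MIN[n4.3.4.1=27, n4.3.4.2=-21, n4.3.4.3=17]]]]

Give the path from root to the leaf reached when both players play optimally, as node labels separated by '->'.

root -> n2 -> n2.1 -> n2.1.1 -> n2.1.1.1

n1.1.1 (MIN): min(90, -95, 39) = -95
n1.1.2 (MIN): min(-11, -33, -14) = -33
n1.1 (MAX): max(-95, -33) = -33
n1.2.1 (MIN): min(-15, -95, -31) = -95
n1.2.2 (MIN): min(42, -50, 16) = -50
n1.2.3 (MIN): min(71, 59) = 59
n1.2 (MAX): max(-95, -50, 59) = 59
n1 (MIN): min(-33, 59) = -33
n2.1.1 (MIN): min(30, 53) = 30
n2.1.2 (MIN): min(55, 80, -9, -25) = -25
n2.1.3 (MIN): min(-59, -10, -21) = -59
n2.1 (MAX): max(30, -25, -59) = 30
n2.2.1 (MIN): min(98, 91) = 91
n2.2.2 (MIN): min(25, 60) = 25
n2.2 (MAX): max(91, 25) = 91
n2.3.1 (MIN): min(22, 48) = 22
n2.3.2 (MIN): min(11, 3) = 3
n2.3.3 (MIN): min(90, 37) = 37
n2.3 (MAX): max(22, 3, 37) = 37
n2 (MIN): min(30, 91, 37) = 30
n3.1.1 (MIN): min(59, -60, 30, 54) = -60
n3.1.2 (MIN): min(26, -41, -25) = -41
n3.1.3 (MIN): min(92, -57) = -57
n3.1 (MAX): max(-60, -41, -57) = -41
n3.2.1 (MIN): min(9, 74, -65) = -65
n3.2.2 (MIN): min(-31, 75, -99, -42) = -99
n3.2.3 (MIN): min(-17, -24, 13) = -24
n3.2 (MAX): max(-65, -99, -24) = -24
n3 (MIN): min(-41, -24) = -41
n4.1.1 (MIN): min(-83, 56, 33) = -83
n4.1.2 (MIN): min(-49, 89, 50) = -49
n4.1 (MAX): max(-83, -49) = -49
n4.2.1 (MIN): min(62, -40, 36) = -40
n4.2.2 (MIN): min(14, 78, 69, -78) = -78
n4.2.3 (MIN): min(78, -12) = -12
n4.2 (MAX): max(-40, -78, -12) = -12
n4.3.1 (MIN): min(-55, -30, 10, -87) = -87
n4.3.2 (MIN): min(-44, 39) = -44
n4.3.3 (MIN): min(17, -66, -12) = -66
n4.3.4 (MIN): min(27, -21, 17) = -21
n4.3 (MAX): max(-87, -44, -66, -21) = -21
n4 (MIN): min(-49, -12, -21) = -49
root (MAX): max(-33, 30, -41, -49) = 30
At root, MAX picks n2 (highest: 30).
At n2, MIN picks n2.1 (lowest: 30).
At n2.1, MAX picks n2.1.1 (highest: 30).
At n2.1.1, MIN picks n2.1.1.1 (lowest: 30).
Terminal value 30.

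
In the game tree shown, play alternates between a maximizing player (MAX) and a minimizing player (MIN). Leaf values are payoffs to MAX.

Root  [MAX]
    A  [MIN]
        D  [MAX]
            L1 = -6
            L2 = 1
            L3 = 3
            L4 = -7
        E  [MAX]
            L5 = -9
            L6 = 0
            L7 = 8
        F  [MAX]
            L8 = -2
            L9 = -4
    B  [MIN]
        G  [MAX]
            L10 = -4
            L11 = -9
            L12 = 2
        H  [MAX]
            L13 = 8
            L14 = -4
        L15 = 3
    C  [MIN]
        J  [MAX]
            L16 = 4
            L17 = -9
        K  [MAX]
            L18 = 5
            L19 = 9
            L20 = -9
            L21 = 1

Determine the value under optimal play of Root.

4

D (MAX): max(-6, 1, 3, -7) = 3
E (MAX): max(-9, 0, 8) = 8
F (MAX): max(-2, -4) = -2
A (MIN): min(3, 8, -2) = -2
G (MAX): max(-4, -9, 2) = 2
H (MAX): max(8, -4) = 8
B (MIN): min(2, 8, 3) = 2
J (MAX): max(4, -9) = 4
K (MAX): max(5, 9, -9, 1) = 9
C (MIN): min(4, 9) = 4
Root (MAX): max(-2, 2, 4) = 4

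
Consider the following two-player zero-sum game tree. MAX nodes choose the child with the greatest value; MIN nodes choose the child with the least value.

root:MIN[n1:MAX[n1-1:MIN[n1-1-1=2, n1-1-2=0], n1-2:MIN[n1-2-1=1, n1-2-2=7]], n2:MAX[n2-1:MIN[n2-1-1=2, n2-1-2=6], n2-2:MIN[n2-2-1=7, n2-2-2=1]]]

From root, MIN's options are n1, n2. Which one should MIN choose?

n1

n1-1 (MIN): min(2, 0) = 0
n1-2 (MIN): min(1, 7) = 1
n1 (MAX): max(0, 1) = 1
n2-1 (MIN): min(2, 6) = 2
n2-2 (MIN): min(7, 1) = 1
n2 (MAX): max(2, 1) = 2
root (MIN): min(1, 2) = 1
MIN at root wants the lowest of {n1=1, n2=2}, so chooses n1.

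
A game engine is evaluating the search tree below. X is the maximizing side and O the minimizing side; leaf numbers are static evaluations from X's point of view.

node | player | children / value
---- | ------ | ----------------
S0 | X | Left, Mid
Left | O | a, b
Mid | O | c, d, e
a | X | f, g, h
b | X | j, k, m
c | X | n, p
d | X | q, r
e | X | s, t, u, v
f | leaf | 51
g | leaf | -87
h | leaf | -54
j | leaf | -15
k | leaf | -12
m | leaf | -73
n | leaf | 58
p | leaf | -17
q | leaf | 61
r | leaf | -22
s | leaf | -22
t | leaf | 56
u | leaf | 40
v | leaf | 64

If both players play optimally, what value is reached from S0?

58

a (X): max(51, -87, -54) = 51
b (X): max(-15, -12, -73) = -12
Left (O): min(51, -12) = -12
c (X): max(58, -17) = 58
d (X): max(61, -22) = 61
e (X): max(-22, 56, 40, 64) = 64
Mid (O): min(58, 61, 64) = 58
S0 (X): max(-12, 58) = 58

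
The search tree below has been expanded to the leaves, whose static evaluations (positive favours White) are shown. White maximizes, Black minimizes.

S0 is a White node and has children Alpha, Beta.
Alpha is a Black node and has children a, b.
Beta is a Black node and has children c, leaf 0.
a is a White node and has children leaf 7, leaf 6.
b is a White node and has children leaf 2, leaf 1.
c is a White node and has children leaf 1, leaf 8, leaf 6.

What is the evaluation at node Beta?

0

c (White): max(1, 8, 6) = 8
Beta (Black): min(8, 0) = 0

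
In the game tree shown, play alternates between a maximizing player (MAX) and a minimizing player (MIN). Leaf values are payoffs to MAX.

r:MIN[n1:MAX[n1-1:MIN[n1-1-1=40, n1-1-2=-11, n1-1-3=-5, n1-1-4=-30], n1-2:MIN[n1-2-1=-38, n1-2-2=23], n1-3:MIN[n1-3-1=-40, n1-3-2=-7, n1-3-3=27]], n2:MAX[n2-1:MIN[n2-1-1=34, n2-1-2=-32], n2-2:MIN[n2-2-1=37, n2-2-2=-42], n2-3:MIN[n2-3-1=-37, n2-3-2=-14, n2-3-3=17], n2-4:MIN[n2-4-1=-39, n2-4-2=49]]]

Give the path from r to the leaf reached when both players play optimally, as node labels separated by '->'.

r -> n2 -> n2-1 -> n2-1-2

n1-1 (MIN): min(40, -11, -5, -30) = -30
n1-2 (MIN): min(-38, 23) = -38
n1-3 (MIN): min(-40, -7, 27) = -40
n1 (MAX): max(-30, -38, -40) = -30
n2-1 (MIN): min(34, -32) = -32
n2-2 (MIN): min(37, -42) = -42
n2-3 (MIN): min(-37, -14, 17) = -37
n2-4 (MIN): min(-39, 49) = -39
n2 (MAX): max(-32, -42, -37, -39) = -32
r (MIN): min(-30, -32) = -32
At r, MIN picks n2 (lowest: -32).
At n2, MAX picks n2-1 (highest: -32).
At n2-1, MIN picks n2-1-2 (lowest: -32).
Terminal value -32.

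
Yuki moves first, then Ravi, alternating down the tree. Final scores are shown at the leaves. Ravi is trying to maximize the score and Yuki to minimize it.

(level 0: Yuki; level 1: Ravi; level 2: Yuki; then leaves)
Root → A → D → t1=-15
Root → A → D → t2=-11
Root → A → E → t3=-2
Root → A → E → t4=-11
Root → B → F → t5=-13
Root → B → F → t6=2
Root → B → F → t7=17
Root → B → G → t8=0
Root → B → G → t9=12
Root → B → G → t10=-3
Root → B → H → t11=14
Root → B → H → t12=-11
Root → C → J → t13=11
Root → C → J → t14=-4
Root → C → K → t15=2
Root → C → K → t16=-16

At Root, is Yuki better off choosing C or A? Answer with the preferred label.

A

J (Yuki): min(11, -4) = -4
K (Yuki): min(2, -16) = -16
C (Ravi): max(-4, -16) = -4
D (Yuki): min(-15, -11) = -15
E (Yuki): min(-2, -11) = -11
A (Ravi): max(-15, -11) = -11
Yuki prefers the lower value; C=-4, A=-11. A is better since -11 < -4.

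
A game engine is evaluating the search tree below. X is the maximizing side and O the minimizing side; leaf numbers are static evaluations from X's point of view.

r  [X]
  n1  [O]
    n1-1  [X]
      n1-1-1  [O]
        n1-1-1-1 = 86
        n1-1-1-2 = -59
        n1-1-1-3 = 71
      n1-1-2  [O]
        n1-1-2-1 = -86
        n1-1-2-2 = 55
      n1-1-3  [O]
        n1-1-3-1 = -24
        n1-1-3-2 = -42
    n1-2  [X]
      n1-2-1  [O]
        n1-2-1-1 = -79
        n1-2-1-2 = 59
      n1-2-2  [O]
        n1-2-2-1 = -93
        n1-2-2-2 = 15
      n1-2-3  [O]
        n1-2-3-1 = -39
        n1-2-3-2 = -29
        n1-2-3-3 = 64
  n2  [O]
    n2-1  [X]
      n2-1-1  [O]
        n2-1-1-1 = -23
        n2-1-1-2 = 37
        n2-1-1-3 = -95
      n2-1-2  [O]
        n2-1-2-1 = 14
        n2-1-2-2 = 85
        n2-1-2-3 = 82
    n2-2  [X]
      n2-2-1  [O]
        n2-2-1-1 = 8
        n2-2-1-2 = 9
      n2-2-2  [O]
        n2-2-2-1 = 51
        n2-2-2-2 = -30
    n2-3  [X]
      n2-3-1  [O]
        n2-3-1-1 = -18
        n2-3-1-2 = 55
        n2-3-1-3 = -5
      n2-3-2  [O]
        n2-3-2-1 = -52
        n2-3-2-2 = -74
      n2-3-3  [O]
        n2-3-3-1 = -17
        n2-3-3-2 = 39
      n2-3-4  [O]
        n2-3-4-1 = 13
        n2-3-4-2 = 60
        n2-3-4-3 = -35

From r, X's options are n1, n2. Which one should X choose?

n2

n1-1-1 (O): min(86, -59, 71) = -59
n1-1-2 (O): min(-86, 55) = -86
n1-1-3 (O): min(-24, -42) = -42
n1-1 (X): max(-59, -86, -42) = -42
n1-2-1 (O): min(-79, 59) = -79
n1-2-2 (O): min(-93, 15) = -93
n1-2-3 (O): min(-39, -29, 64) = -39
n1-2 (X): max(-79, -93, -39) = -39
n1 (O): min(-42, -39) = -42
n2-1-1 (O): min(-23, 37, -95) = -95
n2-1-2 (O): min(14, 85, 82) = 14
n2-1 (X): max(-95, 14) = 14
n2-2-1 (O): min(8, 9) = 8
n2-2-2 (O): min(51, -30) = -30
n2-2 (X): max(8, -30) = 8
n2-3-1 (O): min(-18, 55, -5) = -18
n2-3-2 (O): min(-52, -74) = -74
n2-3-3 (O): min(-17, 39) = -17
n2-3-4 (O): min(13, 60, -35) = -35
n2-3 (X): max(-18, -74, -17, -35) = -17
n2 (O): min(14, 8, -17) = -17
r (X): max(-42, -17) = -17
X at r wants the highest of {n1=-42, n2=-17}, so chooses n2.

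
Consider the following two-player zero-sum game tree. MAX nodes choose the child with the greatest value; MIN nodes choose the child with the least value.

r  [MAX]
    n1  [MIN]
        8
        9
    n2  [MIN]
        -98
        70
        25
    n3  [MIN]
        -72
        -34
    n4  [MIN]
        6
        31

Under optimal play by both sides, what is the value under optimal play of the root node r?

8

n1 (MIN): min(8, 9) = 8
n2 (MIN): min(-98, 70, 25) = -98
n3 (MIN): min(-72, -34) = -72
n4 (MIN): min(6, 31) = 6
r (MAX): max(8, -98, -72, 6) = 8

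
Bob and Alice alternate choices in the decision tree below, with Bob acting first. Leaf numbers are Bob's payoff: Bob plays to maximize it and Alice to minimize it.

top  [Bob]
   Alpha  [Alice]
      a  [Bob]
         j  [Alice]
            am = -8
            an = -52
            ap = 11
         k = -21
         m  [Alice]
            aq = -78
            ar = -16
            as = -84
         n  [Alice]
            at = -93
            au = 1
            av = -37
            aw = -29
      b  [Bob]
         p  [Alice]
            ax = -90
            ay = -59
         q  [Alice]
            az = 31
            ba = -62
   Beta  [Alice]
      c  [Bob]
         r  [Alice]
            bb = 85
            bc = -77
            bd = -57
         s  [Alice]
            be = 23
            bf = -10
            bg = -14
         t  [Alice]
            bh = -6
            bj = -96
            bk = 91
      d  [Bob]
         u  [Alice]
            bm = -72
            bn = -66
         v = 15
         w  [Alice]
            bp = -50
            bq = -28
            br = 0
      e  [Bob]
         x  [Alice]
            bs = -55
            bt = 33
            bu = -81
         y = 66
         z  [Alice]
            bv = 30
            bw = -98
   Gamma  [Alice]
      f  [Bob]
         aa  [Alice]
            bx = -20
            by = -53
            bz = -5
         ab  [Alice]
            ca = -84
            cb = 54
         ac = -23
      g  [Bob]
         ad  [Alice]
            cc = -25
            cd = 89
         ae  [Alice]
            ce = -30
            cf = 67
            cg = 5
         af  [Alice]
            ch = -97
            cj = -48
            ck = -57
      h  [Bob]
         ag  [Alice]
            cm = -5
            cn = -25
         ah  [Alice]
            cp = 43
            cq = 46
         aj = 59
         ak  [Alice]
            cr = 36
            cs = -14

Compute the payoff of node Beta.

-14

r (Alice): min(85, -77, -57) = -77
s (Alice): min(23, -10, -14) = -14
t (Alice): min(-6, -96, 91) = -96
c (Bob): max(-77, -14, -96) = -14
u (Alice): min(-72, -66) = -72
w (Alice): min(-50, -28, 0) = -50
d (Bob): max(-72, 15, -50) = 15
x (Alice): min(-55, 33, -81) = -81
z (Alice): min(30, -98) = -98
e (Bob): max(-81, 66, -98) = 66
Beta (Alice): min(-14, 15, 66) = -14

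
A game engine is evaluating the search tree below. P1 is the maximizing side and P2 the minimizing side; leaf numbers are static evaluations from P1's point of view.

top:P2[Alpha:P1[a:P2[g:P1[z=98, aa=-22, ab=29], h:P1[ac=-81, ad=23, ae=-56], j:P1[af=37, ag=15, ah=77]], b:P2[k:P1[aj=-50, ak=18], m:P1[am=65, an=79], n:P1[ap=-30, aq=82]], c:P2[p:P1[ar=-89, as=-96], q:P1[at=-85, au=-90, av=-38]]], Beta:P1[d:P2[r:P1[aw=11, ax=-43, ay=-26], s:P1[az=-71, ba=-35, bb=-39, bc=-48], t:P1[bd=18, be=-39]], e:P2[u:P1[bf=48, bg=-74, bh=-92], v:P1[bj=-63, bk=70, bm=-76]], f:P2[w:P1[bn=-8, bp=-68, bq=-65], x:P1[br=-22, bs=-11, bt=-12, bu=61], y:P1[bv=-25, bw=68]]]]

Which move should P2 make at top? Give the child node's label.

g (P1): max(98, -22, 29) = 98
h (P1): max(-81, 23, -56) = 23
j (P1): max(37, 15, 77) = 77
a (P2): min(98, 23, 77) = 23
k (P1): max(-50, 18) = 18
m (P1): max(65, 79) = 79
n (P1): max(-30, 82) = 82
b (P2): min(18, 79, 82) = 18
p (P1): max(-89, -96) = -89
q (P1): max(-85, -90, -38) = -38
c (P2): min(-89, -38) = -89
Alpha (P1): max(23, 18, -89) = 23
r (P1): max(11, -43, -26) = 11
s (P1): max(-71, -35, -39, -48) = -35
t (P1): max(18, -39) = 18
d (P2): min(11, -35, 18) = -35
u (P1): max(48, -74, -92) = 48
v (P1): max(-63, 70, -76) = 70
e (P2): min(48, 70) = 48
w (P1): max(-8, -68, -65) = -8
x (P1): max(-22, -11, -12, 61) = 61
y (P1): max(-25, 68) = 68
f (P2): min(-8, 61, 68) = -8
Beta (P1): max(-35, 48, -8) = 48
top (P2): min(23, 48) = 23
P2 at top wants the lowest of {Alpha=23, Beta=48}, so chooses Alpha.

Alpha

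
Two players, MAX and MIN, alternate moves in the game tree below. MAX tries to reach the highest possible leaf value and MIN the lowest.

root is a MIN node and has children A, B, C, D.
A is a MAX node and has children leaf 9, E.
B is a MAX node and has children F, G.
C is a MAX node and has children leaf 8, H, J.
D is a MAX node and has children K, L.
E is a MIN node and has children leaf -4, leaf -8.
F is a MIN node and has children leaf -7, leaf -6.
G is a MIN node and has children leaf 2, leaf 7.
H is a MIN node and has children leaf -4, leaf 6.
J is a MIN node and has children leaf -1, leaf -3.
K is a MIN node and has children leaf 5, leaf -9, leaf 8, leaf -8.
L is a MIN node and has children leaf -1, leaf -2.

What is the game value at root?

E (MIN): min(-4, -8) = -8
A (MAX): max(9, -8) = 9
F (MIN): min(-7, -6) = -7
G (MIN): min(2, 7) = 2
B (MAX): max(-7, 2) = 2
H (MIN): min(-4, 6) = -4
J (MIN): min(-1, -3) = -3
C (MAX): max(8, -4, -3) = 8
K (MIN): min(5, -9, 8, -8) = -9
L (MIN): min(-1, -2) = -2
D (MAX): max(-9, -2) = -2
root (MIN): min(9, 2, 8, -2) = -2

-2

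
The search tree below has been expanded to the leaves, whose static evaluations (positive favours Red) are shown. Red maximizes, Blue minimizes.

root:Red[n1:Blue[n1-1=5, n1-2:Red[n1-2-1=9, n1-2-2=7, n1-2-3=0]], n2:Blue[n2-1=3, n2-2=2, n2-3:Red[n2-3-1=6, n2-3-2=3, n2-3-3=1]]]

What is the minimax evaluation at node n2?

n2-3 (Red): max(6, 3, 1) = 6
n2 (Blue): min(3, 2, 6) = 2

2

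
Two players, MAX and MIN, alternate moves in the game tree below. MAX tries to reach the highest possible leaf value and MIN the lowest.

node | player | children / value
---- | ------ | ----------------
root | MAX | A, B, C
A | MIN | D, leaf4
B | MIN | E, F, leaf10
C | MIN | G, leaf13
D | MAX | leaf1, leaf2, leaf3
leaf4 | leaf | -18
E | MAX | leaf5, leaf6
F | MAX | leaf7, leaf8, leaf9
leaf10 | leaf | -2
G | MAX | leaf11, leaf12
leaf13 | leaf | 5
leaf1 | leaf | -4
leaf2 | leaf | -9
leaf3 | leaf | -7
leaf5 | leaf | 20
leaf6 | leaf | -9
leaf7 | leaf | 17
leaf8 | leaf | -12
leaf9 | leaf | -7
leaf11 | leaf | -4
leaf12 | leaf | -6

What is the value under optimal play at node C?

-4

G (MAX): max(-4, -6) = -4
C (MIN): min(-4, 5) = -4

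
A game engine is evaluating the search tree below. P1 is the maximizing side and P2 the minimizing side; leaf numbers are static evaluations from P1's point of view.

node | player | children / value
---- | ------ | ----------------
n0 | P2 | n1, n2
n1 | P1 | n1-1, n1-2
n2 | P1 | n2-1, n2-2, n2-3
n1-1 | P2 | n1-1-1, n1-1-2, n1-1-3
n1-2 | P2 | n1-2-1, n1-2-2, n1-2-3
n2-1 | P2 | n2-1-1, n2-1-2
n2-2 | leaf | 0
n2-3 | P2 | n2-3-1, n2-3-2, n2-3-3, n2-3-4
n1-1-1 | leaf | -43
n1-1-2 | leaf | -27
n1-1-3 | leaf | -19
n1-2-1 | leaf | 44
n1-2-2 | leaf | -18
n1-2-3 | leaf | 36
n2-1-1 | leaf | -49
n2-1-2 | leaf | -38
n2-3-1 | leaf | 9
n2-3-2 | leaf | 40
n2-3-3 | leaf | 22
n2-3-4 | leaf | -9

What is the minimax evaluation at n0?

-18

n1-1 (P2): min(-43, -27, -19) = -43
n1-2 (P2): min(44, -18, 36) = -18
n1 (P1): max(-43, -18) = -18
n2-1 (P2): min(-49, -38) = -49
n2-3 (P2): min(9, 40, 22, -9) = -9
n2 (P1): max(-49, 0, -9) = 0
n0 (P2): min(-18, 0) = -18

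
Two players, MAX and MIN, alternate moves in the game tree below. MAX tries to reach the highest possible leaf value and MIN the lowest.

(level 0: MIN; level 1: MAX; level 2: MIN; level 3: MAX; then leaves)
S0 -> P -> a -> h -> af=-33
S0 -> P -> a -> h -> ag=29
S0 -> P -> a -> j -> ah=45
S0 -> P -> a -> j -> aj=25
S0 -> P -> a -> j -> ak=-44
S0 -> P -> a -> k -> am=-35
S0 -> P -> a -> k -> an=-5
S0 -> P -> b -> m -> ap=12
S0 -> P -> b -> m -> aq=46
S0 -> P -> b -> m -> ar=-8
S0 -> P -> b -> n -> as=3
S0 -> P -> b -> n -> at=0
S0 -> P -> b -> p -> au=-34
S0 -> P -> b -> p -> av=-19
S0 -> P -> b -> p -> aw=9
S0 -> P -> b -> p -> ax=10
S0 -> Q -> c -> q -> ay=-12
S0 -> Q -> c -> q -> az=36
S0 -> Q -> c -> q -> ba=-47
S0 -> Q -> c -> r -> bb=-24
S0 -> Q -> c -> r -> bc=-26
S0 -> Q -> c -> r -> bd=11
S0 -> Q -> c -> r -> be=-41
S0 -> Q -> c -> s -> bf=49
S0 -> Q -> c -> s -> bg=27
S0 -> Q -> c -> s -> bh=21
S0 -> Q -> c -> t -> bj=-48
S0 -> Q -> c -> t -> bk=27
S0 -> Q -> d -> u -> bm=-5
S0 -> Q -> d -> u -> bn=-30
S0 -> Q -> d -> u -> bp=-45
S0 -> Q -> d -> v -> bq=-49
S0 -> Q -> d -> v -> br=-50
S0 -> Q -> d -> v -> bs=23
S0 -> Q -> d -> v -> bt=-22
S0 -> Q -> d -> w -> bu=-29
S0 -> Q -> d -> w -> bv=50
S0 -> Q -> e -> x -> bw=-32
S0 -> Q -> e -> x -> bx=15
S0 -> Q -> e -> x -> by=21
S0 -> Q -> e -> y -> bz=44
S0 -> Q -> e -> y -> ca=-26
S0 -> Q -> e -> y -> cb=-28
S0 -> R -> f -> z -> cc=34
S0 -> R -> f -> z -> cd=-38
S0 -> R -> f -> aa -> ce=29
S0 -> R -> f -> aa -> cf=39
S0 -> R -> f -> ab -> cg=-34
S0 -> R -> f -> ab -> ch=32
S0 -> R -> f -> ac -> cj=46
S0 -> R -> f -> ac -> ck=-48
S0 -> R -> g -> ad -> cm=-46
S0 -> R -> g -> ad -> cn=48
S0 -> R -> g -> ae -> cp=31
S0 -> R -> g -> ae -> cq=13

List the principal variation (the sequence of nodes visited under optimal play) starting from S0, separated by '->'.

h (MAX): max(-33, 29) = 29
j (MAX): max(45, 25, -44) = 45
k (MAX): max(-35, -5) = -5
a (MIN): min(29, 45, -5) = -5
m (MAX): max(12, 46, -8) = 46
n (MAX): max(3, 0) = 3
p (MAX): max(-34, -19, 9, 10) = 10
b (MIN): min(46, 3, 10) = 3
P (MAX): max(-5, 3) = 3
q (MAX): max(-12, 36, -47) = 36
r (MAX): max(-24, -26, 11, -41) = 11
s (MAX): max(49, 27, 21) = 49
t (MAX): max(-48, 27) = 27
c (MIN): min(36, 11, 49, 27) = 11
u (MAX): max(-5, -30, -45) = -5
v (MAX): max(-49, -50, 23, -22) = 23
w (MAX): max(-29, 50) = 50
d (MIN): min(-5, 23, 50) = -5
x (MAX): max(-32, 15, 21) = 21
y (MAX): max(44, -26, -28) = 44
e (MIN): min(21, 44) = 21
Q (MAX): max(11, -5, 21) = 21
z (MAX): max(34, -38) = 34
aa (MAX): max(29, 39) = 39
ab (MAX): max(-34, 32) = 32
ac (MAX): max(46, -48) = 46
f (MIN): min(34, 39, 32, 46) = 32
ad (MAX): max(-46, 48) = 48
ae (MAX): max(31, 13) = 31
g (MIN): min(48, 31) = 31
R (MAX): max(32, 31) = 32
S0 (MIN): min(3, 21, 32) = 3
At S0, MIN picks P (lowest: 3).
At P, MAX picks b (highest: 3).
At b, MIN picks n (lowest: 3).
At n, MAX picks as (highest: 3).
Terminal value 3.

S0 -> P -> b -> n -> as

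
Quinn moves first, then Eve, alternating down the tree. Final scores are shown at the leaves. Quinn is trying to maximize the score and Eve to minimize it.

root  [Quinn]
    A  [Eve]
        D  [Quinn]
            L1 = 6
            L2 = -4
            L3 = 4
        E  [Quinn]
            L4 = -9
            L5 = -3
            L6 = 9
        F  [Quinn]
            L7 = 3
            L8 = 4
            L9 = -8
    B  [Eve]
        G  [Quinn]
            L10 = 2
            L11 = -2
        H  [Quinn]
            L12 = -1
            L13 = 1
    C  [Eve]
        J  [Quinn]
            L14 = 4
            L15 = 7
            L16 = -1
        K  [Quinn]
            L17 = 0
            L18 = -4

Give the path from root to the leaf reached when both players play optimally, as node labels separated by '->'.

root -> A -> F -> L8

D (Quinn): max(6, -4, 4) = 6
E (Quinn): max(-9, -3, 9) = 9
F (Quinn): max(3, 4, -8) = 4
A (Eve): min(6, 9, 4) = 4
G (Quinn): max(2, -2) = 2
H (Quinn): max(-1, 1) = 1
B (Eve): min(2, 1) = 1
J (Quinn): max(4, 7, -1) = 7
K (Quinn): max(0, -4) = 0
C (Eve): min(7, 0) = 0
root (Quinn): max(4, 1, 0) = 4
At root, Quinn picks A (highest: 4).
At A, Eve picks F (lowest: 4).
At F, Quinn picks L8 (highest: 4).
Terminal value 4.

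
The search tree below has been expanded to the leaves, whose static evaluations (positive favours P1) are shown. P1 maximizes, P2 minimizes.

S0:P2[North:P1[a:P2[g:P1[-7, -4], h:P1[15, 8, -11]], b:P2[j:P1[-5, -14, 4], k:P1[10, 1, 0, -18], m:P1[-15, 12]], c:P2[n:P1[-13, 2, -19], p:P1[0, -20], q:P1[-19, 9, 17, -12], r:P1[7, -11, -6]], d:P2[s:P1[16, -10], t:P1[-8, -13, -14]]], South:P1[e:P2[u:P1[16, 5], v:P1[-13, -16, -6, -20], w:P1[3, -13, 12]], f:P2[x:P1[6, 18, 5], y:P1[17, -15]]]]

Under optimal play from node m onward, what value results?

m (P1): max(-15, 12) = 12

12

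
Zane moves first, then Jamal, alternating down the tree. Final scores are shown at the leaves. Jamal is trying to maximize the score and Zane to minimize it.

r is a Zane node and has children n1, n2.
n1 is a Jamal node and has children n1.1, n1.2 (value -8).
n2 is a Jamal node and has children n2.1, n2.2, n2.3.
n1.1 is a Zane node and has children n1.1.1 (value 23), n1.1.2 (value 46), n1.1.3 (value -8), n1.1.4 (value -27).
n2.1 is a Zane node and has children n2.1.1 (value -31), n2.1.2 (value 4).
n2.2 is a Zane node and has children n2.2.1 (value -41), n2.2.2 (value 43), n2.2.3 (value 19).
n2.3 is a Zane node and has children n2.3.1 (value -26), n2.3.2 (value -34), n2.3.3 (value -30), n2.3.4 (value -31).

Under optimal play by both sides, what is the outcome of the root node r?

-31

n1.1 (Zane): min(23, 46, -8, -27) = -27
n1 (Jamal): max(-27, -8) = -8
n2.1 (Zane): min(-31, 4) = -31
n2.2 (Zane): min(-41, 43, 19) = -41
n2.3 (Zane): min(-26, -34, -30, -31) = -34
n2 (Jamal): max(-31, -41, -34) = -31
r (Zane): min(-8, -31) = -31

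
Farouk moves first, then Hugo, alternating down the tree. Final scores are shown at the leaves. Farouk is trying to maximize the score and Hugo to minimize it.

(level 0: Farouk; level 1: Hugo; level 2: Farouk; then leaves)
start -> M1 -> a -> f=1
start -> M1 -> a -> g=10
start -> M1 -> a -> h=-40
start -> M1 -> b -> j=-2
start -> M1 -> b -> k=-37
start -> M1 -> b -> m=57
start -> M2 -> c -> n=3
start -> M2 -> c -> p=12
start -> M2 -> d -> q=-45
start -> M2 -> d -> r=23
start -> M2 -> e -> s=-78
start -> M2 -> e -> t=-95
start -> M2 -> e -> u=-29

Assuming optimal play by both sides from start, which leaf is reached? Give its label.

g

a (Farouk): max(1, 10, -40) = 10
b (Farouk): max(-2, -37, 57) = 57
M1 (Hugo): min(10, 57) = 10
c (Farouk): max(3, 12) = 12
d (Farouk): max(-45, 23) = 23
e (Farouk): max(-78, -95, -29) = -29
M2 (Hugo): min(12, 23, -29) = -29
start (Farouk): max(10, -29) = 10
At start, Farouk picks M1 (highest: 10).
At M1, Hugo picks a (lowest: 10).
At a, Farouk picks g (highest: 10).
Terminal value 10.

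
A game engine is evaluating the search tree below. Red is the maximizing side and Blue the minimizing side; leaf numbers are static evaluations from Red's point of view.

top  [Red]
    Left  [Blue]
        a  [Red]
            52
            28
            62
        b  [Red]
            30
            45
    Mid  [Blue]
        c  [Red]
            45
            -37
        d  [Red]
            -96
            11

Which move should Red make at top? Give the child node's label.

a (Red): max(52, 28, 62) = 62
b (Red): max(30, 45) = 45
Left (Blue): min(62, 45) = 45
c (Red): max(45, -37) = 45
d (Red): max(-96, 11) = 11
Mid (Blue): min(45, 11) = 11
top (Red): max(45, 11) = 45
Red at top wants the highest of {Left=45, Mid=11}, so chooses Left.

Left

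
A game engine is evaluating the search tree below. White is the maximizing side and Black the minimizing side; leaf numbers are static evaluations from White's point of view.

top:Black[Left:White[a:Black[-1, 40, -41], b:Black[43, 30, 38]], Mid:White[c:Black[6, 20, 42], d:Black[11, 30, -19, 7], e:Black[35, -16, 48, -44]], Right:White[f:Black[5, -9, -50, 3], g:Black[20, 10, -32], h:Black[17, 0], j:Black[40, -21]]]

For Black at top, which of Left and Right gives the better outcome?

a (Black): min(-1, 40, -41) = -41
b (Black): min(43, 30, 38) = 30
Left (White): max(-41, 30) = 30
f (Black): min(5, -9, -50, 3) = -50
g (Black): min(20, 10, -32) = -32
h (Black): min(17, 0) = 0
j (Black): min(40, -21) = -21
Right (White): max(-50, -32, 0, -21) = 0
Black prefers the lower value; Left=30, Right=0. Right is better since 0 < 30.

Right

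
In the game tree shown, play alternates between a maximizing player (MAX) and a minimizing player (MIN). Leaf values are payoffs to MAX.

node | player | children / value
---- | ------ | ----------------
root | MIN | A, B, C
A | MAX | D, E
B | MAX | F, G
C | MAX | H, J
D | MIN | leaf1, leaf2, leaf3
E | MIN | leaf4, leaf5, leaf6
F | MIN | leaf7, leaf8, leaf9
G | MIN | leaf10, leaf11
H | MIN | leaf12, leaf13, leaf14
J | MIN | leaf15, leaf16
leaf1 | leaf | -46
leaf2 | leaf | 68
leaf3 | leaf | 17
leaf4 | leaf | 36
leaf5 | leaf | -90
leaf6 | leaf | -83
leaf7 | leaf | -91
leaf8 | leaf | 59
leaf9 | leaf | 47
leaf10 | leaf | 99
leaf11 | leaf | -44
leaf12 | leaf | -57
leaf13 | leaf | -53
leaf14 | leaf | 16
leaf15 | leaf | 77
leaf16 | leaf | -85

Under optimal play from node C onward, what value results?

H (MIN): min(-57, -53, 16) = -57
J (MIN): min(77, -85) = -85
C (MAX): max(-57, -85) = -57

-57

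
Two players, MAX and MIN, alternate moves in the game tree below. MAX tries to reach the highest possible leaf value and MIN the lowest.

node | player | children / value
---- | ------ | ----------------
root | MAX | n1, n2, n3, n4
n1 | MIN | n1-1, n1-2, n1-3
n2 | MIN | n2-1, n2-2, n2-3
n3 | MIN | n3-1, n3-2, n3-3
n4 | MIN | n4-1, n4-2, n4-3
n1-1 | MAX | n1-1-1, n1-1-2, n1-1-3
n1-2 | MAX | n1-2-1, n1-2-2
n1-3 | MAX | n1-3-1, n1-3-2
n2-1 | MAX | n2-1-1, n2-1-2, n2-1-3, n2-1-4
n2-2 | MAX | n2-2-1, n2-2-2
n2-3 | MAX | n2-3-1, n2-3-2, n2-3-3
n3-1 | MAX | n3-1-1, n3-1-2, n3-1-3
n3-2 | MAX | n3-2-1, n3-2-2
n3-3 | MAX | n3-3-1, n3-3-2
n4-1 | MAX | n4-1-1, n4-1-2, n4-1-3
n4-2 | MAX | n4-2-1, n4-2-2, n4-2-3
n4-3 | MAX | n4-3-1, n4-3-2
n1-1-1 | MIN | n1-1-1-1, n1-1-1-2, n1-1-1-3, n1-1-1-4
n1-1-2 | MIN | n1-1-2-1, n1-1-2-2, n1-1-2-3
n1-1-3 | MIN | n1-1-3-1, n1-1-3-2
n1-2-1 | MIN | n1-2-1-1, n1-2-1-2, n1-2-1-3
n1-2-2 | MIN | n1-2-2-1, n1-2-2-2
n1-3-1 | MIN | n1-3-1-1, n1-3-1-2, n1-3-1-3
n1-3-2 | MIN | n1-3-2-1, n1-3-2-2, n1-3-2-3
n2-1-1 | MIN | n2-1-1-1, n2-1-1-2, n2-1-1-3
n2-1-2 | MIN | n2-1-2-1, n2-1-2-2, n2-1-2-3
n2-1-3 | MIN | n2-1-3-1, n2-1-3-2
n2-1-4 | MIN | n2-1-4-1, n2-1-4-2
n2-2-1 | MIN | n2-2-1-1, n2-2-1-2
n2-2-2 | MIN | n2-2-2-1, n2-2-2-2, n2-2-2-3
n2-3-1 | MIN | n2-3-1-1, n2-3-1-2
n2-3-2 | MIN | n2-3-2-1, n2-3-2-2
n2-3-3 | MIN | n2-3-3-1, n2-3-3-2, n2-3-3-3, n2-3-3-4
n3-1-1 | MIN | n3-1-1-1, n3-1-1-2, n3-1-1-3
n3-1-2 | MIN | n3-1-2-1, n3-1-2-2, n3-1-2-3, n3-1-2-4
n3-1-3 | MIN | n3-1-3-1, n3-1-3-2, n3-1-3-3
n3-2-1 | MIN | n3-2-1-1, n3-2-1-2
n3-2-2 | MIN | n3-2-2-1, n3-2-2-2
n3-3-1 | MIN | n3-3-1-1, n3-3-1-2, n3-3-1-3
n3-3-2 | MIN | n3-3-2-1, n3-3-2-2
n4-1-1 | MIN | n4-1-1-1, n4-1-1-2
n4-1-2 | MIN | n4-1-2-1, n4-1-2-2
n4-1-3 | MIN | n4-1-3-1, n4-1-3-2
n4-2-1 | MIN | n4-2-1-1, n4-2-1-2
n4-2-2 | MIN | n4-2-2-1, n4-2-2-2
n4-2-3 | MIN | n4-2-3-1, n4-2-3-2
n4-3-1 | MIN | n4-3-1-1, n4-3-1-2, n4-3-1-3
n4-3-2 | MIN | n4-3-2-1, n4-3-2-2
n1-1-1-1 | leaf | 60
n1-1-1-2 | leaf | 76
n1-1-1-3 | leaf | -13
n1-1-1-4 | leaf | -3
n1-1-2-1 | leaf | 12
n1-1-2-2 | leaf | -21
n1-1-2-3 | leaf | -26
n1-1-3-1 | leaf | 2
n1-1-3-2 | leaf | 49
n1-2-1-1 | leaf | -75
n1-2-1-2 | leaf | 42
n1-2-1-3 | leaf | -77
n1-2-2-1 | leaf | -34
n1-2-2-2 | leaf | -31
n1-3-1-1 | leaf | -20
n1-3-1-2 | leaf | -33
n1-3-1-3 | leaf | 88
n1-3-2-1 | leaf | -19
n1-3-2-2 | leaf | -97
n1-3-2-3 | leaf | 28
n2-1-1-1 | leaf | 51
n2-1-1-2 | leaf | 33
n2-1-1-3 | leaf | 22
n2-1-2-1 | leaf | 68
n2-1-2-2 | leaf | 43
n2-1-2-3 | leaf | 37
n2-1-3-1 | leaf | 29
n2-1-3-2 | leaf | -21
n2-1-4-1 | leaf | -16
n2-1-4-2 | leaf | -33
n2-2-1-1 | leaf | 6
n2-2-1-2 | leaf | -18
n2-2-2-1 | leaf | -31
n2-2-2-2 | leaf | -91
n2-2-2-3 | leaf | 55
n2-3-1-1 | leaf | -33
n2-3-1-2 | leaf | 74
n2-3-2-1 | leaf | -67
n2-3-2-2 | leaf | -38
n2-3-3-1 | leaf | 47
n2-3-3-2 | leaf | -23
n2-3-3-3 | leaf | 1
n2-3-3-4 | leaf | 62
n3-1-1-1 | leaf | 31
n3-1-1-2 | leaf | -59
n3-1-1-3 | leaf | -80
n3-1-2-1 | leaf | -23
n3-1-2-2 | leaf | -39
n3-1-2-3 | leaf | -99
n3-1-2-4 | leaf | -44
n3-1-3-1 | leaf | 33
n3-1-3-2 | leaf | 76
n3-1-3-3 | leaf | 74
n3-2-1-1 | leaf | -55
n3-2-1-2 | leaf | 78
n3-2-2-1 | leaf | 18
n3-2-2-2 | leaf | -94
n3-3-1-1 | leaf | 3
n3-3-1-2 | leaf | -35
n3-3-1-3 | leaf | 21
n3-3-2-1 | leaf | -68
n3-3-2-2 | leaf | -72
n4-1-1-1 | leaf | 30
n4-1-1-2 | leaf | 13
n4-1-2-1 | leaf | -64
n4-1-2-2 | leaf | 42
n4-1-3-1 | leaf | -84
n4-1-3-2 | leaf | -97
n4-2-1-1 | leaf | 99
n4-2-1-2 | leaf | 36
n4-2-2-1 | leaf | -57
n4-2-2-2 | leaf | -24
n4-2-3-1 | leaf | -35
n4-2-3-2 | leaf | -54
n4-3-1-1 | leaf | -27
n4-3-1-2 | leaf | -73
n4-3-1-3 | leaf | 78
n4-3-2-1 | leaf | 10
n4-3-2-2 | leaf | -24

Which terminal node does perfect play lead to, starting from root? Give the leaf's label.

n2-3-3-2

n1-1-1 (MIN): min(60, 76, -13, -3) = -13
n1-1-2 (MIN): min(12, -21, -26) = -26
n1-1-3 (MIN): min(2, 49) = 2
n1-1 (MAX): max(-13, -26, 2) = 2
n1-2-1 (MIN): min(-75, 42, -77) = -77
n1-2-2 (MIN): min(-34, -31) = -34
n1-2 (MAX): max(-77, -34) = -34
n1-3-1 (MIN): min(-20, -33, 88) = -33
n1-3-2 (MIN): min(-19, -97, 28) = -97
n1-3 (MAX): max(-33, -97) = -33
n1 (MIN): min(2, -34, -33) = -34
n2-1-1 (MIN): min(51, 33, 22) = 22
n2-1-2 (MIN): min(68, 43, 37) = 37
n2-1-3 (MIN): min(29, -21) = -21
n2-1-4 (MIN): min(-16, -33) = -33
n2-1 (MAX): max(22, 37, -21, -33) = 37
n2-2-1 (MIN): min(6, -18) = -18
n2-2-2 (MIN): min(-31, -91, 55) = -91
n2-2 (MAX): max(-18, -91) = -18
n2-3-1 (MIN): min(-33, 74) = -33
n2-3-2 (MIN): min(-67, -38) = -67
n2-3-3 (MIN): min(47, -23, 1, 62) = -23
n2-3 (MAX): max(-33, -67, -23) = -23
n2 (MIN): min(37, -18, -23) = -23
n3-1-1 (MIN): min(31, -59, -80) = -80
n3-1-2 (MIN): min(-23, -39, -99, -44) = -99
n3-1-3 (MIN): min(33, 76, 74) = 33
n3-1 (MAX): max(-80, -99, 33) = 33
n3-2-1 (MIN): min(-55, 78) = -55
n3-2-2 (MIN): min(18, -94) = -94
n3-2 (MAX): max(-55, -94) = -55
n3-3-1 (MIN): min(3, -35, 21) = -35
n3-3-2 (MIN): min(-68, -72) = -72
n3-3 (MAX): max(-35, -72) = -35
n3 (MIN): min(33, -55, -35) = -55
n4-1-1 (MIN): min(30, 13) = 13
n4-1-2 (MIN): min(-64, 42) = -64
n4-1-3 (MIN): min(-84, -97) = -97
n4-1 (MAX): max(13, -64, -97) = 13
n4-2-1 (MIN): min(99, 36) = 36
n4-2-2 (MIN): min(-57, -24) = -57
n4-2-3 (MIN): min(-35, -54) = -54
n4-2 (MAX): max(36, -57, -54) = 36
n4-3-1 (MIN): min(-27, -73, 78) = -73
n4-3-2 (MIN): min(10, -24) = -24
n4-3 (MAX): max(-73, -24) = -24
n4 (MIN): min(13, 36, -24) = -24
root (MAX): max(-34, -23, -55, -24) = -23
At root, MAX picks n2 (highest: -23).
At n2, MIN picks n2-3 (lowest: -23).
At n2-3, MAX picks n2-3-3 (highest: -23).
At n2-3-3, MIN picks n2-3-3-2 (lowest: -23).
Terminal value -23.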